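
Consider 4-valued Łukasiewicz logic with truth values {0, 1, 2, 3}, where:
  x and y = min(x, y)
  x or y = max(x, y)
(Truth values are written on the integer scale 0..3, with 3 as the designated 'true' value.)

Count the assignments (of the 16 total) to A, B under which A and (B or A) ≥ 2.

8

A = 0, B = 0 ↦ 0  <
A = 0, B = 1 ↦ 0  <
A = 0, B = 2 ↦ 0  <
A = 0, B = 3 ↦ 0  <
A = 1, B = 0 ↦ 1  <
A = 1, B = 1 ↦ 1  <
A = 1, B = 2 ↦ 1  <
A = 1, B = 3 ↦ 1  <
A = 2, B = 0 ↦ 2  ≥
A = 2, B = 1 ↦ 2  ≥
A = 2, B = 2 ↦ 2  ≥
A = 2, B = 3 ↦ 2  ≥
A = 3, B = 0 ↦ 3  ≥
A = 3, B = 1 ↦ 3  ≥
A = 3, B = 2 ↦ 3  ≥
A = 3, B = 3 ↦ 3  ≥
So 8 of the 16 assignments meet the threshold.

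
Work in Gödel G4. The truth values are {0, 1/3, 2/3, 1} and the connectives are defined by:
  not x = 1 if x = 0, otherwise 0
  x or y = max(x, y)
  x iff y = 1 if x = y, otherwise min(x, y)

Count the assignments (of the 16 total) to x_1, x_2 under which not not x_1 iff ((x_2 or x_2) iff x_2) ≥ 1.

12

x_1 = 0, x_2 = 0 ↦ 0  <
x_1 = 0, x_2 = 1/3 ↦ 0  <
x_1 = 0, x_2 = 2/3 ↦ 0  <
x_1 = 0, x_2 = 1 ↦ 0  <
x_1 = 1/3, x_2 = 0 ↦ 1  ≥
x_1 = 1/3, x_2 = 1/3 ↦ 1  ≥
x_1 = 1/3, x_2 = 2/3 ↦ 1  ≥
x_1 = 1/3, x_2 = 1 ↦ 1  ≥
x_1 = 2/3, x_2 = 0 ↦ 1  ≥
x_1 = 2/3, x_2 = 1/3 ↦ 1  ≥
x_1 = 2/3, x_2 = 2/3 ↦ 1  ≥
x_1 = 2/3, x_2 = 1 ↦ 1  ≥
x_1 = 1, x_2 = 0 ↦ 1  ≥
x_1 = 1, x_2 = 1/3 ↦ 1  ≥
x_1 = 1, x_2 = 2/3 ↦ 1  ≥
x_1 = 1, x_2 = 1 ↦ 1  ≥
So 12 of the 16 assignments meet the threshold.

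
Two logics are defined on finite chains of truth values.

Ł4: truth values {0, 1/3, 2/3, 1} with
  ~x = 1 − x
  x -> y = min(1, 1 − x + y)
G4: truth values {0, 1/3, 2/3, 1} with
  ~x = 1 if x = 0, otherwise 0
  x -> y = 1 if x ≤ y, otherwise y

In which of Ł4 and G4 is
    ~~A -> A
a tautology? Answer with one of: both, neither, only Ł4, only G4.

In Ł4: every assignment gives 1 — tautology.
In G4: at A = 1/3 the value is 1/3 — not a tautology.

only Ł4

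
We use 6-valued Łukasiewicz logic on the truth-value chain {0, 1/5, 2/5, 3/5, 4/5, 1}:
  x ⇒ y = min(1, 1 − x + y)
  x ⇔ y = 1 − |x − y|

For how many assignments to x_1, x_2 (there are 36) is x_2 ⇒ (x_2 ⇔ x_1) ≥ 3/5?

32

value 1: 27 assignments (counts)
value 4/5: 3 assignments (counts)
value 3/5: 2 assignments (counts)
value 2/5: 2 assignments
value 1/5: 1 assignment
value 0: 1 assignment
So 32 of the 36 assignments meet the threshold.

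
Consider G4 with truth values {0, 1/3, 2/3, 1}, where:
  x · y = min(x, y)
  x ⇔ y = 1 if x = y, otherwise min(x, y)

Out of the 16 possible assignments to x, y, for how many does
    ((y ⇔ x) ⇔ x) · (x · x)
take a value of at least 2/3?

4

x = 0, y = 0 ↦ 0  <
x = 0, y = 1/3 ↦ 0  <
x = 0, y = 2/3 ↦ 0  <
x = 0, y = 1 ↦ 0  <
x = 1/3, y = 0 ↦ 0  <
x = 1/3, y = 1/3 ↦ 1/3  <
x = 1/3, y = 2/3 ↦ 1/3  <
x = 1/3, y = 1 ↦ 1/3  <
x = 2/3, y = 0 ↦ 0  <
x = 2/3, y = 1/3 ↦ 1/3  <
x = 2/3, y = 2/3 ↦ 2/3  ≥
x = 2/3, y = 1 ↦ 2/3  ≥
x = 1, y = 0 ↦ 0  <
x = 1, y = 1/3 ↦ 1/3  <
x = 1, y = 2/3 ↦ 2/3  ≥
x = 1, y = 1 ↦ 1  ≥
So 4 of the 16 assignments meet the threshold.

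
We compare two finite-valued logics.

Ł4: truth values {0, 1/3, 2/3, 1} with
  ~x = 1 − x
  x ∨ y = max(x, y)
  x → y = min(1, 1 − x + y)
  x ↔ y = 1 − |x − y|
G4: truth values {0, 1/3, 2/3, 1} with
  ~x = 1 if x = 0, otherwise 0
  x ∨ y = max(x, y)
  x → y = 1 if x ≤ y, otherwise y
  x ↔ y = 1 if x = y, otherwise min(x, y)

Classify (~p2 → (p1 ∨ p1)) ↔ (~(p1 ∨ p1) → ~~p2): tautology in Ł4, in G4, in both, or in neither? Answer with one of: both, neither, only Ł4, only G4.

In Ł4: every assignment gives 1 — tautology.
In G4: at p1 = 1/3, p2 = 0 the value is 1/3 — not a tautology.

only Ł4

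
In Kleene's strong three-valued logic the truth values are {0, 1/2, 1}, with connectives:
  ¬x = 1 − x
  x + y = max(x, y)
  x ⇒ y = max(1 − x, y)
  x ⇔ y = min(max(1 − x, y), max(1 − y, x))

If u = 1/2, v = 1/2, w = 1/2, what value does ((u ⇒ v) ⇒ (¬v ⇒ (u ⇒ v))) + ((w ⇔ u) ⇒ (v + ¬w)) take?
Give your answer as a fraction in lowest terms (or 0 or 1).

u ⇒ v = 1/2 ⇒ 1/2 = 1/2
¬v = ¬1/2 = 1/2
u ⇒ v = 1/2 ⇒ 1/2 = 1/2
¬v ⇒ (u ⇒ v) = 1/2 ⇒ 1/2 = 1/2
(u ⇒ v) ⇒ (¬v ⇒ (u ⇒ v)) = 1/2 ⇒ 1/2 = 1/2
w ⇔ u = 1/2 ⇔ 1/2 = 1/2
¬w = ¬1/2 = 1/2
v + ¬w = 1/2 + 1/2 = 1/2
(w ⇔ u) ⇒ (v + ¬w) = 1/2 ⇒ 1/2 = 1/2
((u ⇒ v) ⇒ (¬v ⇒ (u ⇒ v))) + ((w ⇔ u) ⇒ (v + ¬w)) = 1/2 + 1/2 = 1/2

1/2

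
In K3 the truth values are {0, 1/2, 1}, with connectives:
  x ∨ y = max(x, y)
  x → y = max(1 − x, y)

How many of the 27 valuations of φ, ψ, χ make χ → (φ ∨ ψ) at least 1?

19

value 1: 19 assignments (counts)
value 1/2: 7 assignments
value 0: 1 assignment
So 19 of the 27 assignments meet the threshold.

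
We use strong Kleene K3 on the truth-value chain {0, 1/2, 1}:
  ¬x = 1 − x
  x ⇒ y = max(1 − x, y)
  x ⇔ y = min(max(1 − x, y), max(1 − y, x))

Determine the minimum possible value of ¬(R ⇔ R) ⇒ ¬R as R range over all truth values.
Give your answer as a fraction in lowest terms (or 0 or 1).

1/2

Take R = 1/2:
R ⇔ R = 1/2 ⇔ 1/2 = 1/2
¬(R ⇔ R) = ¬1/2 = 1/2
¬R = ¬1/2 = 1/2
¬(R ⇔ R) ⇒ ¬R = 1/2 ⇒ 1/2 = 1/2
No assignment yields a value below 1/2, so this is the minimum.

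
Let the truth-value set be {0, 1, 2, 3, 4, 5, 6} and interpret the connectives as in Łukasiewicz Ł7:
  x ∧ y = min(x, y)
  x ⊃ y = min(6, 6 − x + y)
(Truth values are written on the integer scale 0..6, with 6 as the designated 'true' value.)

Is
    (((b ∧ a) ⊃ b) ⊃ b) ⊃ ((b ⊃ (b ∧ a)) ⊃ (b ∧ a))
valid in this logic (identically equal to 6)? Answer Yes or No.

Yes

At a = 0, b = 4, for instance:
b ∧ a = 4 ∧ 0 = 0
(b ∧ a) ⊃ b = 0 ⊃ 4 = 6
((b ∧ a) ⊃ b) ⊃ b = 6 ⊃ 4 = 4
b ⊃ (b ∧ a) = 4 ⊃ 0 = 2
(b ⊃ (b ∧ a)) ⊃ (b ∧ a) = 2 ⊃ 0 = 4
(((b ∧ a) ⊃ b) ⊃ b) ⊃ ((b ⊃ (b ∧ a)) ⊃ (b ∧ a)) = 4 ⊃ 4 = 6
and checking the remaining 48 assignments likewise gives ≥ 6 in every case.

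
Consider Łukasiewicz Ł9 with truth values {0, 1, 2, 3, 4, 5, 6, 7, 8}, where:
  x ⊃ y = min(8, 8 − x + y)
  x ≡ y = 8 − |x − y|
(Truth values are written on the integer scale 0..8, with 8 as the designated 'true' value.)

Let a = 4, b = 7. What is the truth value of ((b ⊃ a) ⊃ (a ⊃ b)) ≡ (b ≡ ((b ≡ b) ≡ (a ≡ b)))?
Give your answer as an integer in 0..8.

b ⊃ a = 7 ⊃ 4 = 5
a ⊃ b = 4 ⊃ 7 = 8
(b ⊃ a) ⊃ (a ⊃ b) = 5 ⊃ 8 = 8
b ≡ b = 7 ≡ 7 = 8
a ≡ b = 4 ≡ 7 = 5
(b ≡ b) ≡ (a ≡ b) = 8 ≡ 5 = 5
b ≡ ((b ≡ b) ≡ (a ≡ b)) = 7 ≡ 5 = 6
((b ⊃ a) ⊃ (a ⊃ b)) ≡ (b ≡ ((b ≡ b) ≡ (a ≡ b))) = 8 ≡ 6 = 6

6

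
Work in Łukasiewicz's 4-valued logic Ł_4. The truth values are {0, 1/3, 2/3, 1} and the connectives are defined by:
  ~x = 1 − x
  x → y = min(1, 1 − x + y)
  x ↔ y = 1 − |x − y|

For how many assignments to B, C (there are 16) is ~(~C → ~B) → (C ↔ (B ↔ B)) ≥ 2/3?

B = 0, C = 0 ↦ 1  ≥
B = 0, C = 1/3 ↦ 1  ≥
B = 0, C = 2/3 ↦ 1  ≥
B = 0, C = 1 ↦ 1  ≥
B = 1/3, C = 0 ↦ 2/3  ≥
B = 1/3, C = 1/3 ↦ 1  ≥
B = 1/3, C = 2/3 ↦ 1  ≥
B = 1/3, C = 1 ↦ 1  ≥
B = 2/3, C = 0 ↦ 1/3  <
B = 2/3, C = 1/3 ↦ 1  ≥
B = 2/3, C = 2/3 ↦ 1  ≥
B = 2/3, C = 1 ↦ 1  ≥
B = 1, C = 0 ↦ 0  <
B = 1, C = 1/3 ↦ 2/3  ≥
B = 1, C = 2/3 ↦ 1  ≥
B = 1, C = 1 ↦ 1  ≥
So 14 of the 16 assignments meet the threshold.

14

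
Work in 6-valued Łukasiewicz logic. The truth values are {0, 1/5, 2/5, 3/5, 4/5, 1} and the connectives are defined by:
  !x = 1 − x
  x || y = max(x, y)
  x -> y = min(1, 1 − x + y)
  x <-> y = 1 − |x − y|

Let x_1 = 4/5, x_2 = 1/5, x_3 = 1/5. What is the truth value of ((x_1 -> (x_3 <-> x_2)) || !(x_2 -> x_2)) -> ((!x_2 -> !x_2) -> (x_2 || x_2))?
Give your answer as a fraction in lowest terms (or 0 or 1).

x_3 <-> x_2 = 1/5 <-> 1/5 = 1
x_1 -> (x_3 <-> x_2) = 4/5 -> 1 = 1
x_2 -> x_2 = 1/5 -> 1/5 = 1
!(x_2 -> x_2) = !1 = 0
(x_1 -> (x_3 <-> x_2)) || !(x_2 -> x_2) = 1 || 0 = 1
!x_2 = !1/5 = 4/5
!x_2 = !1/5 = 4/5
!x_2 -> !x_2 = 4/5 -> 4/5 = 1
x_2 || x_2 = 1/5 || 1/5 = 1/5
(!x_2 -> !x_2) -> (x_2 || x_2) = 1 -> 1/5 = 1/5
((x_1 -> (x_3 <-> x_2)) || !(x_2 -> x_2)) -> ((!x_2 -> !x_2) -> (x_2 || x_2)) = 1 -> 1/5 = 1/5

1/5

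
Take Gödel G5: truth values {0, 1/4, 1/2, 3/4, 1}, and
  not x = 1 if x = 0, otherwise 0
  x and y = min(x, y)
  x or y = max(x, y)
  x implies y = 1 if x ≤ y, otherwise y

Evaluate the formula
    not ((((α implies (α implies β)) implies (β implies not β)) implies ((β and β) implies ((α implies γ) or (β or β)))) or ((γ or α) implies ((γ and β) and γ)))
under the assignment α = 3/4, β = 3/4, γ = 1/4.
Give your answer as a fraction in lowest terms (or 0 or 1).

0

α implies β = 3/4 implies 3/4 = 1
α implies (α implies β) = 3/4 implies 1 = 1
not β = not 3/4 = 0
β implies not β = 3/4 implies 0 = 0
(α implies (α implies β)) implies (β implies not β) = 1 implies 0 = 0
β and β = 3/4 and 3/4 = 3/4
α implies γ = 3/4 implies 1/4 = 1/4
β or β = 3/4 or 3/4 = 3/4
(α implies γ) or (β or β) = 1/4 or 3/4 = 3/4
(β and β) implies ((α implies γ) or (β or β)) = 3/4 implies 3/4 = 1
((α implies (α implies β)) implies (β implies not β)) implies ((β and β) implies ((α implies γ) or (β or β))) = 0 implies 1 = 1
γ or α = 1/4 or 3/4 = 3/4
γ and β = 1/4 and 3/4 = 1/4
(γ and β) and γ = 1/4 and 1/4 = 1/4
(γ or α) implies ((γ and β) and γ) = 3/4 implies 1/4 = 1/4
(((α implies (α implies β)) implies (β implies not β)) implies ((β and β) implies ((α implies γ) or (β or β)))) or ((γ or α) implies ((γ and β) and γ)) = 1 or 1/4 = 1
not ((((α implies (α implies β)) implies (β implies not β)) implies ((β and β) implies ((α implies γ) or (β or β)))) or ((γ or α) implies ((γ and β) and γ))) = not 1 = 0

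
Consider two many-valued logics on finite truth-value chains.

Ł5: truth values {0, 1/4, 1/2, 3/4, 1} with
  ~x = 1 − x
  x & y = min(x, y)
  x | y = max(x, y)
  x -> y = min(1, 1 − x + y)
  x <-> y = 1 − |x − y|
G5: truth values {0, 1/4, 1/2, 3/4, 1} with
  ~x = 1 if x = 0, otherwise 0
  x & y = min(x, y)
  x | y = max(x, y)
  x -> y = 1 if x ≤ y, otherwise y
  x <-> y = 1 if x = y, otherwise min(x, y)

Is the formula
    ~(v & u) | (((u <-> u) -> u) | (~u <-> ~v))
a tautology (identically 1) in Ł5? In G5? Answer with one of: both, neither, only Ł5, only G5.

only G5

In Ł5: at u = 1/4, v = 1/2 the value is 3/4 — not a tautology.
In G5: every assignment gives 1 — tautology.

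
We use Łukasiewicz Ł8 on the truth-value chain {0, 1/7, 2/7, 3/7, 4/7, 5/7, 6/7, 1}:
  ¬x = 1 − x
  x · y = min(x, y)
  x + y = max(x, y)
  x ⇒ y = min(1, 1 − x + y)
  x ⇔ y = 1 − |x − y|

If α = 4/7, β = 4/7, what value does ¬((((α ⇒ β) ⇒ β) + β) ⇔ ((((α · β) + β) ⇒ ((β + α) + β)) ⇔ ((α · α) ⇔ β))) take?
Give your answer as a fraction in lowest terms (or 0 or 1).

3/7

α ⇒ β = 4/7 ⇒ 4/7 = 1
(α ⇒ β) ⇒ β = 1 ⇒ 4/7 = 4/7
((α ⇒ β) ⇒ β) + β = 4/7 + 4/7 = 4/7
α · β = 4/7 · 4/7 = 4/7
(α · β) + β = 4/7 + 4/7 = 4/7
β + α = 4/7 + 4/7 = 4/7
(β + α) + β = 4/7 + 4/7 = 4/7
((α · β) + β) ⇒ ((β + α) + β) = 4/7 ⇒ 4/7 = 1
α · α = 4/7 · 4/7 = 4/7
(α · α) ⇔ β = 4/7 ⇔ 4/7 = 1
(((α · β) + β) ⇒ ((β + α) + β)) ⇔ ((α · α) ⇔ β) = 1 ⇔ 1 = 1
(((α ⇒ β) ⇒ β) + β) ⇔ ((((α · β) + β) ⇒ ((β + α) + β)) ⇔ ((α · α) ⇔ β)) = 4/7 ⇔ 1 = 4/7
¬((((α ⇒ β) ⇒ β) + β) ⇔ ((((α · β) + β) ⇒ ((β + α) + β)) ⇔ ((α · α) ⇔ β))) = ¬4/7 = 3/7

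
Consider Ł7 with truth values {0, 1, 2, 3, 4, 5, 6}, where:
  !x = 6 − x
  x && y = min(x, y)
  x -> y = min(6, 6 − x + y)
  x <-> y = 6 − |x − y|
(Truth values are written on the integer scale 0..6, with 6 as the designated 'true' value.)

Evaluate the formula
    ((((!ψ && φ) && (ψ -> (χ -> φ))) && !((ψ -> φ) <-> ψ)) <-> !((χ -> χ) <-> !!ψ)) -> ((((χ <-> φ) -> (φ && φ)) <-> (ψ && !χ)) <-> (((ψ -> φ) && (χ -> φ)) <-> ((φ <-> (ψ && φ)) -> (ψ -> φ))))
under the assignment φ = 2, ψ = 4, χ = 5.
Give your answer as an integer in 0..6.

!ψ = !4 = 2
!ψ && φ = 2 && 2 = 2
χ -> φ = 5 -> 2 = 3
ψ -> (χ -> φ) = 4 -> 3 = 5
(!ψ && φ) && (ψ -> (χ -> φ)) = 2 && 5 = 2
ψ -> φ = 4 -> 2 = 4
(ψ -> φ) <-> ψ = 4 <-> 4 = 6
!((ψ -> φ) <-> ψ) = !6 = 0
((!ψ && φ) && (ψ -> (χ -> φ))) && !((ψ -> φ) <-> ψ) = 2 && 0 = 0
χ -> χ = 5 -> 5 = 6
!ψ = !4 = 2
!!ψ = !2 = 4
(χ -> χ) <-> !!ψ = 6 <-> 4 = 4
!((χ -> χ) <-> !!ψ) = !4 = 2
(((!ψ && φ) && (ψ -> (χ -> φ))) && !((ψ -> φ) <-> ψ)) <-> !((χ -> χ) <-> !!ψ) = 0 <-> 2 = 4
χ <-> φ = 5 <-> 2 = 3
φ && φ = 2 && 2 = 2
(χ <-> φ) -> (φ && φ) = 3 -> 2 = 5
!χ = !5 = 1
ψ && !χ = 4 && 1 = 1
((χ <-> φ) -> (φ && φ)) <-> (ψ && !χ) = 5 <-> 1 = 2
ψ -> φ = 4 -> 2 = 4
χ -> φ = 5 -> 2 = 3
(ψ -> φ) && (χ -> φ) = 4 && 3 = 3
ψ && φ = 4 && 2 = 2
φ <-> (ψ && φ) = 2 <-> 2 = 6
ψ -> φ = 4 -> 2 = 4
(φ <-> (ψ && φ)) -> (ψ -> φ) = 6 -> 4 = 4
((ψ -> φ) && (χ -> φ)) <-> ((φ <-> (ψ && φ)) -> (ψ -> φ)) = 3 <-> 4 = 5
(((χ <-> φ) -> (φ && φ)) <-> (ψ && !χ)) <-> (((ψ -> φ) && (χ -> φ)) <-> ((φ <-> (ψ && φ)) -> (ψ -> φ))) = 2 <-> 5 = 3
((((!ψ && φ) && (ψ -> (χ -> φ))) && !((ψ -> φ) <-> ψ)) <-> !((χ -> χ) <-> !!ψ)) -> ((((χ <-> φ) -> (φ && φ)) <-> (ψ && !χ)) <-> (((ψ -> φ) && (χ -> φ)) <-> ((φ <-> (ψ && φ)) -> (ψ -> φ)))) = 4 -> 3 = 5

5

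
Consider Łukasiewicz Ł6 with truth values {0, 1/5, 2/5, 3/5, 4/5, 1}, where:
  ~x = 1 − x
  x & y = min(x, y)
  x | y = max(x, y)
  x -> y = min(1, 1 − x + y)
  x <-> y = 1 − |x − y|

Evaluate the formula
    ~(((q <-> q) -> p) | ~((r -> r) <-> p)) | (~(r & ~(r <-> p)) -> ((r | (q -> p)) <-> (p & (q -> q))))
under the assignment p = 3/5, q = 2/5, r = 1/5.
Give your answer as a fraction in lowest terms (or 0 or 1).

q <-> q = 2/5 <-> 2/5 = 1
(q <-> q) -> p = 1 -> 3/5 = 3/5
r -> r = 1/5 -> 1/5 = 1
(r -> r) <-> p = 1 <-> 3/5 = 3/5
~((r -> r) <-> p) = ~3/5 = 2/5
((q <-> q) -> p) | ~((r -> r) <-> p) = 3/5 | 2/5 = 3/5
~(((q <-> q) -> p) | ~((r -> r) <-> p)) = ~3/5 = 2/5
r <-> p = 1/5 <-> 3/5 = 3/5
~(r <-> p) = ~3/5 = 2/5
r & ~(r <-> p) = 1/5 & 2/5 = 1/5
~(r & ~(r <-> p)) = ~1/5 = 4/5
q -> p = 2/5 -> 3/5 = 1
r | (q -> p) = 1/5 | 1 = 1
q -> q = 2/5 -> 2/5 = 1
p & (q -> q) = 3/5 & 1 = 3/5
(r | (q -> p)) <-> (p & (q -> q)) = 1 <-> 3/5 = 3/5
~(r & ~(r <-> p)) -> ((r | (q -> p)) <-> (p & (q -> q))) = 4/5 -> 3/5 = 4/5
~(((q <-> q) -> p) | ~((r -> r) <-> p)) | (~(r & ~(r <-> p)) -> ((r | (q -> p)) <-> (p & (q -> q)))) = 2/5 | 4/5 = 4/5

4/5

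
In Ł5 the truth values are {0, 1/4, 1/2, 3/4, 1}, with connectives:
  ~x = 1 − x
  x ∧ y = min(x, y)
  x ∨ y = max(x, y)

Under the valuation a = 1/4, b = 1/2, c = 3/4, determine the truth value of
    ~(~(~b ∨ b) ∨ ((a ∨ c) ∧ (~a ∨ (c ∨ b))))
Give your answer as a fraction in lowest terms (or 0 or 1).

~b = ~1/2 = 1/2
~b ∨ b = 1/2 ∨ 1/2 = 1/2
~(~b ∨ b) = ~1/2 = 1/2
a ∨ c = 1/4 ∨ 3/4 = 3/4
~a = ~1/4 = 3/4
c ∨ b = 3/4 ∨ 1/2 = 3/4
~a ∨ (c ∨ b) = 3/4 ∨ 3/4 = 3/4
(a ∨ c) ∧ (~a ∨ (c ∨ b)) = 3/4 ∧ 3/4 = 3/4
~(~b ∨ b) ∨ ((a ∨ c) ∧ (~a ∨ (c ∨ b))) = 1/2 ∨ 3/4 = 3/4
~(~(~b ∨ b) ∨ ((a ∨ c) ∧ (~a ∨ (c ∨ b)))) = ~3/4 = 1/4

1/4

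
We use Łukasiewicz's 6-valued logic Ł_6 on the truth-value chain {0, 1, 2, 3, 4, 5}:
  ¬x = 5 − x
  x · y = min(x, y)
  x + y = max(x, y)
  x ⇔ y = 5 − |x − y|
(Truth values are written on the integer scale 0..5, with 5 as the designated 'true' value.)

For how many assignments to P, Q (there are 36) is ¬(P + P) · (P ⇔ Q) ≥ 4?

5

value 5: 1 assignment (counts)
value 4: 4 assignments (counts)
value 3: 7 assignments
value 2: 9 assignments
value 1: 8 assignments
value 0: 7 assignments
So 5 of the 36 assignments meet the threshold.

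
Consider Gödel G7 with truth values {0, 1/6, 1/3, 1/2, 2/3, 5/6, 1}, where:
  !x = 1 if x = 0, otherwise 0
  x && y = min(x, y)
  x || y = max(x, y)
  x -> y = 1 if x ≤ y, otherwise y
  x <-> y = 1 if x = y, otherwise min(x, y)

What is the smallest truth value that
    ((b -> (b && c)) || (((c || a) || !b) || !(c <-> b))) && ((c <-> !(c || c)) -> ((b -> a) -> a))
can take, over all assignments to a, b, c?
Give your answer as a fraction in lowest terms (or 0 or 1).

1/6

Take a = 0, b = 1/3, c = 1/6:
b && c = 1/3 && 1/6 = 1/6
b -> (b && c) = 1/3 -> 1/6 = 1/6
c || a = 1/6 || 0 = 1/6
!b = !1/3 = 0
(c || a) || !b = 1/6 || 0 = 1/6
c <-> b = 1/6 <-> 1/3 = 1/6
!(c <-> b) = !1/6 = 0
((c || a) || !b) || !(c <-> b) = 1/6 || 0 = 1/6
(b -> (b && c)) || (((c || a) || !b) || !(c <-> b)) = 1/6 || 1/6 = 1/6
c || c = 1/6 || 1/6 = 1/6
!(c || c) = !1/6 = 0
c <-> !(c || c) = 1/6 <-> 0 = 0
b -> a = 1/3 -> 0 = 0
(b -> a) -> a = 0 -> 0 = 1
(c <-> !(c || c)) -> ((b -> a) -> a) = 0 -> 1 = 1
((b -> (b && c)) || (((c || a) || !b) || !(c <-> b))) && ((c <-> !(c || c)) -> ((b -> a) -> a)) = 1/6 && 1 = 1/6
No assignment yields a value below 1/6, so this is the minimum.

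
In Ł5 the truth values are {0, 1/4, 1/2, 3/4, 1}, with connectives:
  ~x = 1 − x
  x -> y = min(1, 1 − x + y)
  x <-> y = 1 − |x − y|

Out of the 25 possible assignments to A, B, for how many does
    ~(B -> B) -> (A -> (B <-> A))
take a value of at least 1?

value 1: 25 assignments (counts)
So 25 of the 25 assignments meet the threshold.

25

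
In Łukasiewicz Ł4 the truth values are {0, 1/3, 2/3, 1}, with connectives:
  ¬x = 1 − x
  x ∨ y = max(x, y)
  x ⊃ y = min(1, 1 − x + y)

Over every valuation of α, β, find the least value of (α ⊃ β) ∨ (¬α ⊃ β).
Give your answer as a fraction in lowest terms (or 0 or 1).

2/3

Take α = 1/3, β = 0:
α ⊃ β = 1/3 ⊃ 0 = 2/3
¬α = ¬1/3 = 2/3
¬α ⊃ β = 2/3 ⊃ 0 = 1/3
(α ⊃ β) ∨ (¬α ⊃ β) = 2/3 ∨ 1/3 = 2/3
No assignment yields a value below 2/3, so this is the minimum.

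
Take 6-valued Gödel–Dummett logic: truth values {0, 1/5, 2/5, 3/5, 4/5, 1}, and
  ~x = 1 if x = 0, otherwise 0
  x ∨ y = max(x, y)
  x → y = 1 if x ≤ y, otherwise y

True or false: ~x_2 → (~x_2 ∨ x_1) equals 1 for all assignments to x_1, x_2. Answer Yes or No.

At x_1 = 1, x_2 = 3/5, for instance:
~x_2 = ~3/5 = 0
~x_2 ∨ x_1 = 0 ∨ 1 = 1
~x_2 → (~x_2 ∨ x_1) = 0 → 1 = 1
and checking the remaining 35 assignments likewise gives ≥ 1 in every case.

Yes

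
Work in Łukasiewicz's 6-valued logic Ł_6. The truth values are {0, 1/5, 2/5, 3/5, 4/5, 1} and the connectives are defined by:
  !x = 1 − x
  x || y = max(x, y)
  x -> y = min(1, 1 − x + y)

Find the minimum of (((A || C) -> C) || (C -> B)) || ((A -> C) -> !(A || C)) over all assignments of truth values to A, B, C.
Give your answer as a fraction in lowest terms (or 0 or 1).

Take A = 4/5, B = 0, C = 2/5:
A || C = 4/5 || 2/5 = 4/5
(A || C) -> C = 4/5 -> 2/5 = 3/5
C -> B = 2/5 -> 0 = 3/5
((A || C) -> C) || (C -> B) = 3/5 || 3/5 = 3/5
A -> C = 4/5 -> 2/5 = 3/5
A || C = 4/5 || 2/5 = 4/5
!(A || C) = !4/5 = 1/5
(A -> C) -> !(A || C) = 3/5 -> 1/5 = 3/5
(((A || C) -> C) || (C -> B)) || ((A -> C) -> !(A || C)) = 3/5 || 3/5 = 3/5
No assignment yields a value below 3/5, so this is the minimum.

3/5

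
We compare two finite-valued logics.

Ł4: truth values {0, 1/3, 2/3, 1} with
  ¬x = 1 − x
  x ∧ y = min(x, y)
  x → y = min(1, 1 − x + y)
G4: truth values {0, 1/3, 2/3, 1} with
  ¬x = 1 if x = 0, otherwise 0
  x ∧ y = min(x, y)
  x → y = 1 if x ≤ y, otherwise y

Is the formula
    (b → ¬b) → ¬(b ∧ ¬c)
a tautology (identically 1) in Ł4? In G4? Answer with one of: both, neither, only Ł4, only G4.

In Ł4: at b = 1/3, c = 0 the value is 2/3 — not a tautology.
In G4: every assignment gives 1 — tautology.

only G4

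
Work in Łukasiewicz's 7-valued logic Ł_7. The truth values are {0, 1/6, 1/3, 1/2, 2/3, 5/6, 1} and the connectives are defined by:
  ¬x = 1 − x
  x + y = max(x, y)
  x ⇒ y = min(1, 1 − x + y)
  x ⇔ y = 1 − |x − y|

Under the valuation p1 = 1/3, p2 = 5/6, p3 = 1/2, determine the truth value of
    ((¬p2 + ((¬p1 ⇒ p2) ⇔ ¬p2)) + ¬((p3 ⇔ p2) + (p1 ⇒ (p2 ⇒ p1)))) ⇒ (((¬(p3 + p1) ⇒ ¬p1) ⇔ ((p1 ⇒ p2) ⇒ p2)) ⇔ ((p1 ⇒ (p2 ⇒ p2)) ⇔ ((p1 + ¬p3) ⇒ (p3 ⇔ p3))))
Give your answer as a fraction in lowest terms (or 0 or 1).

1

¬p2 = ¬5/6 = 1/6
¬p1 = ¬1/3 = 2/3
¬p1 ⇒ p2 = 2/3 ⇒ 5/6 = 1
¬p2 = ¬5/6 = 1/6
(¬p1 ⇒ p2) ⇔ ¬p2 = 1 ⇔ 1/6 = 1/6
¬p2 + ((¬p1 ⇒ p2) ⇔ ¬p2) = 1/6 + 1/6 = 1/6
p3 ⇔ p2 = 1/2 ⇔ 5/6 = 2/3
p2 ⇒ p1 = 5/6 ⇒ 1/3 = 1/2
p1 ⇒ (p2 ⇒ p1) = 1/3 ⇒ 1/2 = 1
(p3 ⇔ p2) + (p1 ⇒ (p2 ⇒ p1)) = 2/3 + 1 = 1
¬((p3 ⇔ p2) + (p1 ⇒ (p2 ⇒ p1))) = ¬1 = 0
(¬p2 + ((¬p1 ⇒ p2) ⇔ ¬p2)) + ¬((p3 ⇔ p2) + (p1 ⇒ (p2 ⇒ p1))) = 1/6 + 0 = 1/6
p3 + p1 = 1/2 + 1/3 = 1/2
¬(p3 + p1) = ¬1/2 = 1/2
¬p1 = ¬1/3 = 2/3
¬(p3 + p1) ⇒ ¬p1 = 1/2 ⇒ 2/3 = 1
p1 ⇒ p2 = 1/3 ⇒ 5/6 = 1
(p1 ⇒ p2) ⇒ p2 = 1 ⇒ 5/6 = 5/6
(¬(p3 + p1) ⇒ ¬p1) ⇔ ((p1 ⇒ p2) ⇒ p2) = 1 ⇔ 5/6 = 5/6
p2 ⇒ p2 = 5/6 ⇒ 5/6 = 1
p1 ⇒ (p2 ⇒ p2) = 1/3 ⇒ 1 = 1
¬p3 = ¬1/2 = 1/2
p1 + ¬p3 = 1/3 + 1/2 = 1/2
p3 ⇔ p3 = 1/2 ⇔ 1/2 = 1
(p1 + ¬p3) ⇒ (p3 ⇔ p3) = 1/2 ⇒ 1 = 1
(p1 ⇒ (p2 ⇒ p2)) ⇔ ((p1 + ¬p3) ⇒ (p3 ⇔ p3)) = 1 ⇔ 1 = 1
((¬(p3 + p1) ⇒ ¬p1) ⇔ ((p1 ⇒ p2) ⇒ p2)) ⇔ ((p1 ⇒ (p2 ⇒ p2)) ⇔ ((p1 + ¬p3) ⇒ (p3 ⇔ p3))) = 5/6 ⇔ 1 = 5/6
((¬p2 + ((¬p1 ⇒ p2) ⇔ ¬p2)) + ¬((p3 ⇔ p2) + (p1 ⇒ (p2 ⇒ p1)))) ⇒ (((¬(p3 + p1) ⇒ ¬p1) ⇔ ((p1 ⇒ p2) ⇒ p2)) ⇔ ((p1 ⇒ (p2 ⇒ p2)) ⇔ ((p1 + ¬p3) ⇒ (p3 ⇔ p3)))) = 1/6 ⇒ 5/6 = 1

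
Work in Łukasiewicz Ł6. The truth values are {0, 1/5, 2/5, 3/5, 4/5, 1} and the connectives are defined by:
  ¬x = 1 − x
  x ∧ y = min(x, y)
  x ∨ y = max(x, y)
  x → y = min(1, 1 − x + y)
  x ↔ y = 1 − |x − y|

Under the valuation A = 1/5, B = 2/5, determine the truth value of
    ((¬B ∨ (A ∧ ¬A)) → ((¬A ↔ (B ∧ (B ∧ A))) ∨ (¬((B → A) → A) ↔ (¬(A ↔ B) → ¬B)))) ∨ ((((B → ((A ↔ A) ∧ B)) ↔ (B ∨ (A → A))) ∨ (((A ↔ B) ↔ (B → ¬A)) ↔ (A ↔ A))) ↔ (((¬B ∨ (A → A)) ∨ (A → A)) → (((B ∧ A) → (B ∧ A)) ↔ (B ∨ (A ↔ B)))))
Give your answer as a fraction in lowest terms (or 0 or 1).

¬B = ¬2/5 = 3/5
¬A = ¬1/5 = 4/5
A ∧ ¬A = 1/5 ∧ 4/5 = 1/5
¬B ∨ (A ∧ ¬A) = 3/5 ∨ 1/5 = 3/5
¬A = ¬1/5 = 4/5
B ∧ A = 2/5 ∧ 1/5 = 1/5
B ∧ (B ∧ A) = 2/5 ∧ 1/5 = 1/5
¬A ↔ (B ∧ (B ∧ A)) = 4/5 ↔ 1/5 = 2/5
B → A = 2/5 → 1/5 = 4/5
(B → A) → A = 4/5 → 1/5 = 2/5
¬((B → A) → A) = ¬2/5 = 3/5
A ↔ B = 1/5 ↔ 2/5 = 4/5
¬(A ↔ B) = ¬4/5 = 1/5
¬B = ¬2/5 = 3/5
¬(A ↔ B) → ¬B = 1/5 → 3/5 = 1
¬((B → A) → A) ↔ (¬(A ↔ B) → ¬B) = 3/5 ↔ 1 = 3/5
(¬A ↔ (B ∧ (B ∧ A))) ∨ (¬((B → A) → A) ↔ (¬(A ↔ B) → ¬B)) = 2/5 ∨ 3/5 = 3/5
(¬B ∨ (A ∧ ¬A)) → ((¬A ↔ (B ∧ (B ∧ A))) ∨ (¬((B → A) → A) ↔ (¬(A ↔ B) → ¬B))) = 3/5 → 3/5 = 1
A ↔ A = 1/5 ↔ 1/5 = 1
(A ↔ A) ∧ B = 1 ∧ 2/5 = 2/5
B → ((A ↔ A) ∧ B) = 2/5 → 2/5 = 1
A → A = 1/5 → 1/5 = 1
B ∨ (A → A) = 2/5 ∨ 1 = 1
(B → ((A ↔ A) ∧ B)) ↔ (B ∨ (A → A)) = 1 ↔ 1 = 1
A ↔ B = 1/5 ↔ 2/5 = 4/5
¬A = ¬1/5 = 4/5
B → ¬A = 2/5 → 4/5 = 1
(A ↔ B) ↔ (B → ¬A) = 4/5 ↔ 1 = 4/5
A ↔ A = 1/5 ↔ 1/5 = 1
((A ↔ B) ↔ (B → ¬A)) ↔ (A ↔ A) = 4/5 ↔ 1 = 4/5
((B → ((A ↔ A) ∧ B)) ↔ (B ∨ (A → A))) ∨ (((A ↔ B) ↔ (B → ¬A)) ↔ (A ↔ A)) = 1 ∨ 4/5 = 1
¬B = ¬2/5 = 3/5
A → A = 1/5 → 1/5 = 1
¬B ∨ (A → A) = 3/5 ∨ 1 = 1
A → A = 1/5 → 1/5 = 1
(¬B ∨ (A → A)) ∨ (A → A) = 1 ∨ 1 = 1
B ∧ A = 2/5 ∧ 1/5 = 1/5
B ∧ A = 2/5 ∧ 1/5 = 1/5
(B ∧ A) → (B ∧ A) = 1/5 → 1/5 = 1
A ↔ B = 1/5 ↔ 2/5 = 4/5
B ∨ (A ↔ B) = 2/5 ∨ 4/5 = 4/5
((B ∧ A) → (B ∧ A)) ↔ (B ∨ (A ↔ B)) = 1 ↔ 4/5 = 4/5
((¬B ∨ (A → A)) ∨ (A → A)) → (((B ∧ A) → (B ∧ A)) ↔ (B ∨ (A ↔ B))) = 1 → 4/5 = 4/5
(((B → ((A ↔ A) ∧ B)) ↔ (B ∨ (A → A))) ∨ (((A ↔ B) ↔ (B → ¬A)) ↔ (A ↔ A))) ↔ (((¬B ∨ (A → A)) ∨ (A → A)) → (((B ∧ A) → (B ∧ A)) ↔ (B ∨ (A ↔ B)))) = 1 ↔ 4/5 = 4/5
((¬B ∨ (A ∧ ¬A)) → ((¬A ↔ (B ∧ (B ∧ A))) ∨ (¬((B → A) → A) ↔ (¬(A ↔ B) → ¬B)))) ∨ ((((B → ((A ↔ A) ∧ B)) ↔ (B ∨ (A → A))) ∨ (((A ↔ B) ↔ (B → ¬A)) ↔ (A ↔ A))) ↔ (((¬B ∨ (A → A)) ∨ (A → A)) → (((B ∧ A) → (B ∧ A)) ↔ (B ∨ (A ↔ B))))) = 1 ∨ 4/5 = 1

1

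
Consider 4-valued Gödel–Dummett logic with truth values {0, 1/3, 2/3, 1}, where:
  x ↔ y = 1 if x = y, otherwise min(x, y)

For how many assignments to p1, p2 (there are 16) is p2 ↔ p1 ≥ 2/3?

6

p1 = 0, p2 = 0 ↦ 1  ≥
p1 = 0, p2 = 1/3 ↦ 0  <
p1 = 0, p2 = 2/3 ↦ 0  <
p1 = 0, p2 = 1 ↦ 0  <
p1 = 1/3, p2 = 0 ↦ 0  <
p1 = 1/3, p2 = 1/3 ↦ 1  ≥
p1 = 1/3, p2 = 2/3 ↦ 1/3  <
p1 = 1/3, p2 = 1 ↦ 1/3  <
p1 = 2/3, p2 = 0 ↦ 0  <
p1 = 2/3, p2 = 1/3 ↦ 1/3  <
p1 = 2/3, p2 = 2/3 ↦ 1  ≥
p1 = 2/3, p2 = 1 ↦ 2/3  ≥
p1 = 1, p2 = 0 ↦ 0  <
p1 = 1, p2 = 1/3 ↦ 1/3  <
p1 = 1, p2 = 2/3 ↦ 2/3  ≥
p1 = 1, p2 = 1 ↦ 1  ≥
So 6 of the 16 assignments meet the threshold.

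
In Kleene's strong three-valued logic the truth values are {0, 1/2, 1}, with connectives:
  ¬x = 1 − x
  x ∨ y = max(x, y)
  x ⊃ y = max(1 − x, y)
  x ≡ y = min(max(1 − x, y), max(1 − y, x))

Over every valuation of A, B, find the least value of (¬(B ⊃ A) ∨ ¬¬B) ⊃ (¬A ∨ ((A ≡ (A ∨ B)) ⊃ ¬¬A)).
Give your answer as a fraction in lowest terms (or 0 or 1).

1/2

Take A = 1/2, B = 1/2:
B ⊃ A = 1/2 ⊃ 1/2 = 1/2
¬(B ⊃ A) = ¬1/2 = 1/2
¬B = ¬1/2 = 1/2
¬¬B = ¬1/2 = 1/2
¬(B ⊃ A) ∨ ¬¬B = 1/2 ∨ 1/2 = 1/2
¬A = ¬1/2 = 1/2
A ∨ B = 1/2 ∨ 1/2 = 1/2
A ≡ (A ∨ B) = 1/2 ≡ 1/2 = 1/2
¬A = ¬1/2 = 1/2
¬¬A = ¬1/2 = 1/2
(A ≡ (A ∨ B)) ⊃ ¬¬A = 1/2 ⊃ 1/2 = 1/2
¬A ∨ ((A ≡ (A ∨ B)) ⊃ ¬¬A) = 1/2 ∨ 1/2 = 1/2
(¬(B ⊃ A) ∨ ¬¬B) ⊃ (¬A ∨ ((A ≡ (A ∨ B)) ⊃ ¬¬A)) = 1/2 ⊃ 1/2 = 1/2
No assignment yields a value below 1/2, so this is the minimum.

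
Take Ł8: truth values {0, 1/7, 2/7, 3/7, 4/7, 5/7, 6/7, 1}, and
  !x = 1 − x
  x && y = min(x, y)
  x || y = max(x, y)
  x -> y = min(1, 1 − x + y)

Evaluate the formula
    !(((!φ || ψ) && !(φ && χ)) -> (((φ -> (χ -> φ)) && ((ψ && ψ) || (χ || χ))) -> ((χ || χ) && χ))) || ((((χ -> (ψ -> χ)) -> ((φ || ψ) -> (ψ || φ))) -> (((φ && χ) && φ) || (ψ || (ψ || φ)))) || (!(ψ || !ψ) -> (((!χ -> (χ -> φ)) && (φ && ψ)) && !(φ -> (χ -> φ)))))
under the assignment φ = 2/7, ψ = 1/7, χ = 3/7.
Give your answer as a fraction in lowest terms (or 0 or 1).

!φ = !2/7 = 5/7
!φ || ψ = 5/7 || 1/7 = 5/7
φ && χ = 2/7 && 3/7 = 2/7
!(φ && χ) = !2/7 = 5/7
(!φ || ψ) && !(φ && χ) = 5/7 && 5/7 = 5/7
χ -> φ = 3/7 -> 2/7 = 6/7
φ -> (χ -> φ) = 2/7 -> 6/7 = 1
ψ && ψ = 1/7 && 1/7 = 1/7
χ || χ = 3/7 || 3/7 = 3/7
(ψ && ψ) || (χ || χ) = 1/7 || 3/7 = 3/7
(φ -> (χ -> φ)) && ((ψ && ψ) || (χ || χ)) = 1 && 3/7 = 3/7
χ || χ = 3/7 || 3/7 = 3/7
(χ || χ) && χ = 3/7 && 3/7 = 3/7
((φ -> (χ -> φ)) && ((ψ && ψ) || (χ || χ))) -> ((χ || χ) && χ) = 3/7 -> 3/7 = 1
((!φ || ψ) && !(φ && χ)) -> (((φ -> (χ -> φ)) && ((ψ && ψ) || (χ || χ))) -> ((χ || χ) && χ)) = 5/7 -> 1 = 1
!(((!φ || ψ) && !(φ && χ)) -> (((φ -> (χ -> φ)) && ((ψ && ψ) || (χ || χ))) -> ((χ || χ) && χ))) = !1 = 0
ψ -> χ = 1/7 -> 3/7 = 1
χ -> (ψ -> χ) = 3/7 -> 1 = 1
φ || ψ = 2/7 || 1/7 = 2/7
ψ || φ = 1/7 || 2/7 = 2/7
(φ || ψ) -> (ψ || φ) = 2/7 -> 2/7 = 1
(χ -> (ψ -> χ)) -> ((φ || ψ) -> (ψ || φ)) = 1 -> 1 = 1
φ && χ = 2/7 && 3/7 = 2/7
(φ && χ) && φ = 2/7 && 2/7 = 2/7
ψ || φ = 1/7 || 2/7 = 2/7
ψ || (ψ || φ) = 1/7 || 2/7 = 2/7
((φ && χ) && φ) || (ψ || (ψ || φ)) = 2/7 || 2/7 = 2/7
((χ -> (ψ -> χ)) -> ((φ || ψ) -> (ψ || φ))) -> (((φ && χ) && φ) || (ψ || (ψ || φ))) = 1 -> 2/7 = 2/7
!ψ = !1/7 = 6/7
ψ || !ψ = 1/7 || 6/7 = 6/7
!(ψ || !ψ) = !6/7 = 1/7
!χ = !3/7 = 4/7
χ -> φ = 3/7 -> 2/7 = 6/7
!χ -> (χ -> φ) = 4/7 -> 6/7 = 1
φ && ψ = 2/7 && 1/7 = 1/7
(!χ -> (χ -> φ)) && (φ && ψ) = 1 && 1/7 = 1/7
χ -> φ = 3/7 -> 2/7 = 6/7
φ -> (χ -> φ) = 2/7 -> 6/7 = 1
!(φ -> (χ -> φ)) = !1 = 0
((!χ -> (χ -> φ)) && (φ && ψ)) && !(φ -> (χ -> φ)) = 1/7 && 0 = 0
!(ψ || !ψ) -> (((!χ -> (χ -> φ)) && (φ && ψ)) && !(φ -> (χ -> φ))) = 1/7 -> 0 = 6/7
(((χ -> (ψ -> χ)) -> ((φ || ψ) -> (ψ || φ))) -> (((φ && χ) && φ) || (ψ || (ψ || φ)))) || (!(ψ || !ψ) -> (((!χ -> (χ -> φ)) && (φ && ψ)) && !(φ -> (χ -> φ)))) = 2/7 || 6/7 = 6/7
!(((!φ || ψ) && !(φ && χ)) -> (((φ -> (χ -> φ)) && ((ψ && ψ) || (χ || χ))) -> ((χ || χ) && χ))) || ((((χ -> (ψ -> χ)) -> ((φ || ψ) -> (ψ || φ))) -> (((φ && χ) && φ) || (ψ || (ψ || φ)))) || (!(ψ || !ψ) -> (((!χ -> (χ -> φ)) && (φ && ψ)) && !(φ -> (χ -> φ))))) = 0 || 6/7 = 6/7

6/7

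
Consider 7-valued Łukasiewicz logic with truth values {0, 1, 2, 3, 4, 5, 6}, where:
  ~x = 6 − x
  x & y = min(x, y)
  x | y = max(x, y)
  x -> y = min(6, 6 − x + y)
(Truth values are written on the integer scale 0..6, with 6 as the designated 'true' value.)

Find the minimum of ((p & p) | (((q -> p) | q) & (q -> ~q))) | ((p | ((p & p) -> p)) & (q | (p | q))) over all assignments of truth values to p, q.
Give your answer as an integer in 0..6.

Take p = 0, q = 3:
p & p = 0 & 0 = 0
q -> p = 3 -> 0 = 3
(q -> p) | q = 3 | 3 = 3
~q = ~3 = 3
q -> ~q = 3 -> 3 = 6
((q -> p) | q) & (q -> ~q) = 3 & 6 = 3
(p & p) | (((q -> p) | q) & (q -> ~q)) = 0 | 3 = 3
p & p = 0 & 0 = 0
(p & p) -> p = 0 -> 0 = 6
p | ((p & p) -> p) = 0 | 6 = 6
p | q = 0 | 3 = 3
q | (p | q) = 3 | 3 = 3
(p | ((p & p) -> p)) & (q | (p | q)) = 6 & 3 = 3
((p & p) | (((q -> p) | q) & (q -> ~q))) | ((p | ((p & p) -> p)) & (q | (p | q))) = 3 | 3 = 3
No assignment yields a value below 3, so this is the minimum.

3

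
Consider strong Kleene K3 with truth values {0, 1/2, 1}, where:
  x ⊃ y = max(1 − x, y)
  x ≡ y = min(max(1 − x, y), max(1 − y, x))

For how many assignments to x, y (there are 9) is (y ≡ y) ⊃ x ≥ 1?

x = 0, y = 0 ↦ 0  <
x = 0, y = 1/2 ↦ 1/2  <
x = 0, y = 1 ↦ 0  <
x = 1/2, y = 0 ↦ 1/2  <
x = 1/2, y = 1/2 ↦ 1/2  <
x = 1/2, y = 1 ↦ 1/2  <
x = 1, y = 0 ↦ 1  ≥
x = 1, y = 1/2 ↦ 1  ≥
x = 1, y = 1 ↦ 1  ≥
So 3 of the 9 assignments meet the threshold.

3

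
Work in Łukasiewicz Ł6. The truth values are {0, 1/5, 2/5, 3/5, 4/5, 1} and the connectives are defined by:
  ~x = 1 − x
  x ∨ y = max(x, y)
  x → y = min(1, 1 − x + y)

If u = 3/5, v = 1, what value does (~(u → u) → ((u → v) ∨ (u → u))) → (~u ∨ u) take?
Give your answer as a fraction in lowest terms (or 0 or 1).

3/5

u → u = 3/5 → 3/5 = 1
~(u → u) = ~1 = 0
u → v = 3/5 → 1 = 1
u → u = 3/5 → 3/5 = 1
(u → v) ∨ (u → u) = 1 ∨ 1 = 1
~(u → u) → ((u → v) ∨ (u → u)) = 0 → 1 = 1
~u = ~3/5 = 2/5
~u ∨ u = 2/5 ∨ 3/5 = 3/5
(~(u → u) → ((u → v) ∨ (u → u))) → (~u ∨ u) = 1 → 3/5 = 3/5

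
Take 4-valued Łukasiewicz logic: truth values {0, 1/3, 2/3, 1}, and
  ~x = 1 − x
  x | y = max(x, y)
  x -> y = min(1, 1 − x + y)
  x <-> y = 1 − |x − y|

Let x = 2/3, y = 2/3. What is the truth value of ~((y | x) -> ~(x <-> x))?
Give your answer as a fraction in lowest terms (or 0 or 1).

2/3

y | x = 2/3 | 2/3 = 2/3
x <-> x = 2/3 <-> 2/3 = 1
~(x <-> x) = ~1 = 0
(y | x) -> ~(x <-> x) = 2/3 -> 0 = 1/3
~((y | x) -> ~(x <-> x)) = ~1/3 = 2/3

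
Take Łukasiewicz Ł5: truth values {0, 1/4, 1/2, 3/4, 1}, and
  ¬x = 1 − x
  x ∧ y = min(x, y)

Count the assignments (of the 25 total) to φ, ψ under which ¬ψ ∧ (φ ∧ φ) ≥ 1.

value 1: 1 assignment (counts)
value 3/4: 3 assignments
value 1/2: 5 assignments
value 1/4: 7 assignments
value 0: 9 assignments
So 1 of the 25 assignments meets the threshold.

1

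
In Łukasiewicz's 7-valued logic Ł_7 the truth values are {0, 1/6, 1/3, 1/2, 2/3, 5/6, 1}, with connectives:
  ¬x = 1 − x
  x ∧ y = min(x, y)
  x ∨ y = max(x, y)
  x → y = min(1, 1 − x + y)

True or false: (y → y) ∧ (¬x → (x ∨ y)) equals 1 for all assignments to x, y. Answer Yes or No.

No

Counterexample: take x = 0, y = 0.
y → y = 0 → 0 = 1
¬x = ¬0 = 1
x ∨ y = 0 ∨ 0 = 0
¬x → (x ∨ y) = 1 → 0 = 0
(y → y) ∧ (¬x → (x ∨ y)) = 1 ∧ 0 = 0
This gives 0 ≠ 1.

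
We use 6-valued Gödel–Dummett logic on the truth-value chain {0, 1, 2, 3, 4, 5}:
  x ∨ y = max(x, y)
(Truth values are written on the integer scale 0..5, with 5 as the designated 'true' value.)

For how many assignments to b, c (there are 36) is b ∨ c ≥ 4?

20

value 5: 11 assignments (counts)
value 4: 9 assignments (counts)
value 3: 7 assignments
value 2: 5 assignments
value 1: 3 assignments
value 0: 1 assignment
So 20 of the 36 assignments meet the threshold.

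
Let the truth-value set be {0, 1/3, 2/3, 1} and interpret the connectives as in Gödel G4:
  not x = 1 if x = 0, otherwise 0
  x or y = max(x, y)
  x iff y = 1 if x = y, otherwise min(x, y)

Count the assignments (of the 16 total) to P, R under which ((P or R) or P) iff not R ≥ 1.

1

P = 0, R = 0 ↦ 0  <
P = 0, R = 1/3 ↦ 0  <
P = 0, R = 2/3 ↦ 0  <
P = 0, R = 1 ↦ 0  <
P = 1/3, R = 0 ↦ 1/3  <
P = 1/3, R = 1/3 ↦ 0  <
P = 1/3, R = 2/3 ↦ 0  <
P = 1/3, R = 1 ↦ 0  <
P = 2/3, R = 0 ↦ 2/3  <
P = 2/3, R = 1/3 ↦ 0  <
P = 2/3, R = 2/3 ↦ 0  <
P = 2/3, R = 1 ↦ 0  <
P = 1, R = 0 ↦ 1  ≥
P = 1, R = 1/3 ↦ 0  <
P = 1, R = 2/3 ↦ 0  <
P = 1, R = 1 ↦ 0  <
So 1 of the 16 assignments meets the threshold.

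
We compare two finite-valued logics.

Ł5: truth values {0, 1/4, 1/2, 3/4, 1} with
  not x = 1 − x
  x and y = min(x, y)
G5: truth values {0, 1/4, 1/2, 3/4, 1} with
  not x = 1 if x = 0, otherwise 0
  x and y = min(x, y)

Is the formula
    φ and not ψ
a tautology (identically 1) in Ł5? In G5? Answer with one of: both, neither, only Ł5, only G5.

In Ł5: at φ = 0, ψ = 0 the value is 0 — not a tautology.
In G5: at φ = 0, ψ = 0 the value is 0 — not a tautology.

neither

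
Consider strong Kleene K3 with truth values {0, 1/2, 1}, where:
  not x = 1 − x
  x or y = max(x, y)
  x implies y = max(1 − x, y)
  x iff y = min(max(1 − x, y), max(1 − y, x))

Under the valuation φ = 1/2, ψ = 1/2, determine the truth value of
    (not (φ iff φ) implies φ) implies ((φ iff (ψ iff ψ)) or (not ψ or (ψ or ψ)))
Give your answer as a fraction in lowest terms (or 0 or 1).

φ iff φ = 1/2 iff 1/2 = 1/2
not (φ iff φ) = not 1/2 = 1/2
not (φ iff φ) implies φ = 1/2 implies 1/2 = 1/2
ψ iff ψ = 1/2 iff 1/2 = 1/2
φ iff (ψ iff ψ) = 1/2 iff 1/2 = 1/2
not ψ = not 1/2 = 1/2
ψ or ψ = 1/2 or 1/2 = 1/2
not ψ or (ψ or ψ) = 1/2 or 1/2 = 1/2
(φ iff (ψ iff ψ)) or (not ψ or (ψ or ψ)) = 1/2 or 1/2 = 1/2
(not (φ iff φ) implies φ) implies ((φ iff (ψ iff ψ)) or (not ψ or (ψ or ψ))) = 1/2 implies 1/2 = 1/2

1/2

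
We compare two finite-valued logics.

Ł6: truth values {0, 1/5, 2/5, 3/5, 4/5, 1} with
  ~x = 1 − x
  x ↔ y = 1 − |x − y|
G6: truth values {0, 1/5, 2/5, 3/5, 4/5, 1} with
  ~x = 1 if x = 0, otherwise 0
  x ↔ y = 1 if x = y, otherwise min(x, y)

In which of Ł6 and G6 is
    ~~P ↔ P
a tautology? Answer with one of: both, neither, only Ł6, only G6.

In Ł6: every assignment gives 1 — tautology.
In G6: at P = 1/5 the value is 1/5 — not a tautology.

only Ł6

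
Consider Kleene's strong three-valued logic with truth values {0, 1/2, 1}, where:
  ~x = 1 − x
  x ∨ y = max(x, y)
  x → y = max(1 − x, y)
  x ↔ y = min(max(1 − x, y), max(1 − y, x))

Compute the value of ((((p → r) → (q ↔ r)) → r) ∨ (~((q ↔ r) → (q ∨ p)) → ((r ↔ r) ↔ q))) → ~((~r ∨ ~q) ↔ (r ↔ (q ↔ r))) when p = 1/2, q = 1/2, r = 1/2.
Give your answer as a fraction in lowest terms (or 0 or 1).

p → r = 1/2 → 1/2 = 1/2
q ↔ r = 1/2 ↔ 1/2 = 1/2
(p → r) → (q ↔ r) = 1/2 → 1/2 = 1/2
((p → r) → (q ↔ r)) → r = 1/2 → 1/2 = 1/2
q ↔ r = 1/2 ↔ 1/2 = 1/2
q ∨ p = 1/2 ∨ 1/2 = 1/2
(q ↔ r) → (q ∨ p) = 1/2 → 1/2 = 1/2
~((q ↔ r) → (q ∨ p)) = ~1/2 = 1/2
r ↔ r = 1/2 ↔ 1/2 = 1/2
(r ↔ r) ↔ q = 1/2 ↔ 1/2 = 1/2
~((q ↔ r) → (q ∨ p)) → ((r ↔ r) ↔ q) = 1/2 → 1/2 = 1/2
(((p → r) → (q ↔ r)) → r) ∨ (~((q ↔ r) → (q ∨ p)) → ((r ↔ r) ↔ q)) = 1/2 ∨ 1/2 = 1/2
~r = ~1/2 = 1/2
~q = ~1/2 = 1/2
~r ∨ ~q = 1/2 ∨ 1/2 = 1/2
q ↔ r = 1/2 ↔ 1/2 = 1/2
r ↔ (q ↔ r) = 1/2 ↔ 1/2 = 1/2
(~r ∨ ~q) ↔ (r ↔ (q ↔ r)) = 1/2 ↔ 1/2 = 1/2
~((~r ∨ ~q) ↔ (r ↔ (q ↔ r))) = ~1/2 = 1/2
((((p → r) → (q ↔ r)) → r) ∨ (~((q ↔ r) → (q ∨ p)) → ((r ↔ r) ↔ q))) → ~((~r ∨ ~q) ↔ (r ↔ (q ↔ r))) = 1/2 → 1/2 = 1/2

1/2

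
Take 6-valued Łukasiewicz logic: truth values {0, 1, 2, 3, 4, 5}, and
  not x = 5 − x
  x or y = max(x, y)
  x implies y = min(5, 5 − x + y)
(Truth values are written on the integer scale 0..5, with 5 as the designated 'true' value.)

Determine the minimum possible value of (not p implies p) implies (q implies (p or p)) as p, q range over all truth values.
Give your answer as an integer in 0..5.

3

Take p = 2, q = 5:
not p = not 2 = 3
not p implies p = 3 implies 2 = 4
p or p = 2 or 2 = 2
q implies (p or p) = 5 implies 2 = 2
(not p implies p) implies (q implies (p or p)) = 4 implies 2 = 3
No assignment yields a value below 3, so this is the minimum.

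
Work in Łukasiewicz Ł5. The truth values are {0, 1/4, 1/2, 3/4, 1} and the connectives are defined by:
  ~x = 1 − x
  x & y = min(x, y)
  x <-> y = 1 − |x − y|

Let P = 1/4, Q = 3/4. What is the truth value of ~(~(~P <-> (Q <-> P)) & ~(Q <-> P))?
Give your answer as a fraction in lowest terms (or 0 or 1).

~P = ~1/4 = 3/4
Q <-> P = 3/4 <-> 1/4 = 1/2
~P <-> (Q <-> P) = 3/4 <-> 1/2 = 3/4
~(~P <-> (Q <-> P)) = ~3/4 = 1/4
Q <-> P = 3/4 <-> 1/4 = 1/2
~(Q <-> P) = ~1/2 = 1/2
~(~P <-> (Q <-> P)) & ~(Q <-> P) = 1/4 & 1/2 = 1/4
~(~(~P <-> (Q <-> P)) & ~(Q <-> P)) = ~1/4 = 3/4

3/4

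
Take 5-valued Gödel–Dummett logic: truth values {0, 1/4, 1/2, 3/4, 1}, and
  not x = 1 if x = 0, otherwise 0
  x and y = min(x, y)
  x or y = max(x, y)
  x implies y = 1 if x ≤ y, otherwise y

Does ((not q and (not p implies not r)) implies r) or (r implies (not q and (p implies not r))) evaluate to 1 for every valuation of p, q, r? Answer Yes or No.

Counterexample: take p = 1/4, q = 0, r = 1/4.
not q = not 0 = 1
not p = not 1/4 = 0
not r = not 1/4 = 0
not p implies not r = 0 implies 0 = 1
not q and (not p implies not r) = 1 and 1 = 1
(not q and (not p implies not r)) implies r = 1 implies 1/4 = 1/4
not q = not 0 = 1
not r = not 1/4 = 0
p implies not r = 1/4 implies 0 = 0
not q and (p implies not r) = 1 and 0 = 0
r implies (not q and (p implies not r)) = 1/4 implies 0 = 0
((not q and (not p implies not r)) implies r) or (r implies (not q and (p implies not r))) = 1/4 or 0 = 1/4
This gives 1/4 ≠ 1.

No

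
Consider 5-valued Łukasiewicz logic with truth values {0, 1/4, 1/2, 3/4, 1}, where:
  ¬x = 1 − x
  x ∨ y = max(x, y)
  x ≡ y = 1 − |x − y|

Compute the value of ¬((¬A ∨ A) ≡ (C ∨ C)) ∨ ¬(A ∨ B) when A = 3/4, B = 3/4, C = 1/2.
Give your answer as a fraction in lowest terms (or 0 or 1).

¬A = ¬3/4 = 1/4
¬A ∨ A = 1/4 ∨ 3/4 = 3/4
C ∨ C = 1/2 ∨ 1/2 = 1/2
(¬A ∨ A) ≡ (C ∨ C) = 3/4 ≡ 1/2 = 3/4
¬((¬A ∨ A) ≡ (C ∨ C)) = ¬3/4 = 1/4
A ∨ B = 3/4 ∨ 3/4 = 3/4
¬(A ∨ B) = ¬3/4 = 1/4
¬((¬A ∨ A) ≡ (C ∨ C)) ∨ ¬(A ∨ B) = 1/4 ∨ 1/4 = 1/4

1/4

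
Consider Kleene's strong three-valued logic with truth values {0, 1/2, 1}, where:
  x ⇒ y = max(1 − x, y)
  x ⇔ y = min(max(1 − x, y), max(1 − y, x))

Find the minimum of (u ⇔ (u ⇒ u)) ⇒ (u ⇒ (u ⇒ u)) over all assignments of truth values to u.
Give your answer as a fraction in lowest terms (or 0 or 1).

1/2

Take u = 1/2:
u ⇒ u = 1/2 ⇒ 1/2 = 1/2
u ⇔ (u ⇒ u) = 1/2 ⇔ 1/2 = 1/2
u ⇒ u = 1/2 ⇒ 1/2 = 1/2
u ⇒ (u ⇒ u) = 1/2 ⇒ 1/2 = 1/2
(u ⇔ (u ⇒ u)) ⇒ (u ⇒ (u ⇒ u)) = 1/2 ⇒ 1/2 = 1/2
No assignment yields a value below 1/2, so this is the minimum.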